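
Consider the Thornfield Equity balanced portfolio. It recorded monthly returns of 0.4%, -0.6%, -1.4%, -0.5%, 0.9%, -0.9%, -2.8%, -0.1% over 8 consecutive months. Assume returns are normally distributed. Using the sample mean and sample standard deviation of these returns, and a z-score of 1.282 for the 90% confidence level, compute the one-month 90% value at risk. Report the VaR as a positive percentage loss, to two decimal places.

2.08

μ = (0.4 − 0.6 − 1.4 − 0.5 + 0.9 − 0.9 − 2.8 − 0.1) / 8 = -5.00 / 8 = -0.6250%
Σ(r − μ)² = 9.0750; sample σ = √(9.0750/7) = 1.1386%
VaR = −(μ − z·σ) = −(-0.6250 − 1.282 × 1.1386) = −(-2.0847) = 2.0847%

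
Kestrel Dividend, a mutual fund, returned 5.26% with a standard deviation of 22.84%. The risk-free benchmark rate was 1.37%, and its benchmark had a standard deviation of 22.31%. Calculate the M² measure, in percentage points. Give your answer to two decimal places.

5.17

Sharpe = (Rp − Rf) / σp = (5.26% − 1.37%) / 22.84% = 0.1703
M² = Rf + Sharpe × σm = 1.37% + 0.1703 × 22.31% = 5.1694%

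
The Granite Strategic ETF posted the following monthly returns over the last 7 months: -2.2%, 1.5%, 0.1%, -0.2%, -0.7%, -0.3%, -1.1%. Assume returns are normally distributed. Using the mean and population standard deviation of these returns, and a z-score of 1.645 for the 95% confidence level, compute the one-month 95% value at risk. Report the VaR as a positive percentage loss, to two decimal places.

μ = (-2.2 + 1.5 + 0.1 − 0.2 − 0.7 − 0.3 − 1.1) / 7 = -0.4143%
Population σ = √[Σ(r − μ)² / 7] = √[7.7286 / 7] = √1.1041 = 1.0508%
VaR = −(μ − z·σ) = −(-0.4143 − 1.645 × 1.0508) = −(-2.1429) = 2.1429%

2.14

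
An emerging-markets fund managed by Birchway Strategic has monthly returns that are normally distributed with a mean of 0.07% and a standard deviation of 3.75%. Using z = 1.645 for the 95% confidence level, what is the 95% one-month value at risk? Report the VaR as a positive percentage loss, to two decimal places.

VaR (as % loss) = −(μ − z·σ) = −(0.07% − 1.645 × 3.75%) = −(-6.09875%) = 6.09875%

6.10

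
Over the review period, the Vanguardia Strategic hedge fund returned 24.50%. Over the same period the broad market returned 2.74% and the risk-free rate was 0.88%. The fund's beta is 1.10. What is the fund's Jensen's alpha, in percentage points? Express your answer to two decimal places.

21.57

CAPM expected return = Rf + β(Rm − Rf) = 0.88% + 1.10 × (2.74% − 0.88%) = 0.88 + 1.10 × 1.86 = 2.9260%
Jensen's α = Rp − E[R] = 24.50% − 2.9260% = 21.5740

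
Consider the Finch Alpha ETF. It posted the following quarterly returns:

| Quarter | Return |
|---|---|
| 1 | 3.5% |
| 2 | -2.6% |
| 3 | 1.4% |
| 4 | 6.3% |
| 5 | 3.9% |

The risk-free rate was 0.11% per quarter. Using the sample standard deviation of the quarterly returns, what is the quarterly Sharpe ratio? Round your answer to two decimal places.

0.72

r̄ = (3.5 − 2.6 + 1.4 + 6.3 + 3.9) / 5 = 12.50 / 5 = 2.5000%
Sample std dev = √[44.6200 / 4] = 3.3399%
Sharpe = (r̄ − rf) / σ = (2.5000 − 0.11) / 3.3399 = 2.3900 / 3.3399 = 0.7156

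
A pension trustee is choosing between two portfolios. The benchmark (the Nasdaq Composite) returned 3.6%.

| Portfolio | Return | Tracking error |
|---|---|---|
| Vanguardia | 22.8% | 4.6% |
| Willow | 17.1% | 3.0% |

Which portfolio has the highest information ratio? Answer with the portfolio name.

Vanguardia: IR = (22.8% − 3.6%) / 4.6% = 4.174
Willow: IR = (17.1% − 3.6%) / 3.0% = 4.500
Highest: Willow (4.500).

Willow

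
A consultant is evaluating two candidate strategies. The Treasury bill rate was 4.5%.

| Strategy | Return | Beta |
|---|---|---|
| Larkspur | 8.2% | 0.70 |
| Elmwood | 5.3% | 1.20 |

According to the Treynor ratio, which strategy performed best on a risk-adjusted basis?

Larkspur

Larkspur: Treynor = (8.2% − 4.5%) / 0.70 = 5.286
Elmwood: Treynor = (5.3% − 4.5%) / 1.20 = 0.667
Highest: Larkspur (5.286).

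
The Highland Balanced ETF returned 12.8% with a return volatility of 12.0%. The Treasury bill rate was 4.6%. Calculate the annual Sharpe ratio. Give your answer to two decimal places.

Sharpe = (Rp − Rf) / σp = (12.8% − 4.6%) / 12.0% = 8.20% / 12.0% = 0.6833

0.68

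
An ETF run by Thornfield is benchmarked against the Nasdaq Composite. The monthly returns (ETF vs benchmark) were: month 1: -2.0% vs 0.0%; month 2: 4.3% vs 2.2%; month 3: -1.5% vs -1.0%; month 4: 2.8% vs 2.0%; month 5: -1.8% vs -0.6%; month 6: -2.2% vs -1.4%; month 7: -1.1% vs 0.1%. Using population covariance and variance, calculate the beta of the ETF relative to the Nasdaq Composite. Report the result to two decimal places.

r̄p = -0.2143%,  r̄m = 0.1857%
Cov = Σ(rp − r̄p)(rm − r̄m) / 7 = 2.9841
Var(rm) = Σ(rm − r̄m)² / 7 = 1.7041
β = Cov / Var = 2.9841 / 1.7041 = 1.7511

1.75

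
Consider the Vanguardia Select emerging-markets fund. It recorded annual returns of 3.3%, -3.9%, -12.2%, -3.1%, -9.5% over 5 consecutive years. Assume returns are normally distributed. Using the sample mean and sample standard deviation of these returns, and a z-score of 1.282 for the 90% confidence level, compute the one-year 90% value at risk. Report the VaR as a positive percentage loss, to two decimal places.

r̄ = (3.3 − 3.9 − 12.2 − 3.1 − 9.5) / 5 = -25.40 / 5 = -5.0800%
Σ(r − r̄)² = 145.7680; sample σ = √(145.7680/4) = 6.0367%
VaR = −(r̄ − z·σ) = −(-5.0800 − 1.282 × 6.0367) = −(-12.8190) = 12.8190%

12.82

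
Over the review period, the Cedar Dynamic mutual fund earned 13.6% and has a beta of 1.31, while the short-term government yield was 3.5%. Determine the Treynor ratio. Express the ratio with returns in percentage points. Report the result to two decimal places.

Treynor = (Rp − Rf) / β = (13.6% − 3.5%) / 1.31 = 10.10 / 1.31 = 7.7099

7.71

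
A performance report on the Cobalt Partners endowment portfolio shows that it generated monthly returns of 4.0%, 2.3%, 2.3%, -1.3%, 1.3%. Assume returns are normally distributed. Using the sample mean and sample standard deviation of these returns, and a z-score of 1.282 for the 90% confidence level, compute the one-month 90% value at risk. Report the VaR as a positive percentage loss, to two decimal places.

0.78

r̄ = (4 + 2.3 + 2.3 − 1.3 + 1.3) / 5 = 1.7200%
Σ(r − r̄)² = (4 − 1.7200)² + (2.3 − 1.7200)² + (2.3 − 1.7200)² + … = 15.1680
σ = √[15.1680 / 4] = 1.9473%
VaR = −(r̄ − z·σ) = −(1.7200 − 1.282 × 1.9473) = −(-0.7764) = 0.7764%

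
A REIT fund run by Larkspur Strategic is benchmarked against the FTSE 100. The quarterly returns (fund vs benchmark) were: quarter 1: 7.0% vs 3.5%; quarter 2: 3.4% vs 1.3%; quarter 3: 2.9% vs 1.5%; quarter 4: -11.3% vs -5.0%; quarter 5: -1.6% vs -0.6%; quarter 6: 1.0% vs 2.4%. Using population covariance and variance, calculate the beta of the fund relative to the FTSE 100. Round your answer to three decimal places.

2.022

r̄p = 0.2333%,  r̄m = 0.5167%
Cov = Σ(rp − r̄p)(rm − r̄m) / 6 = 15.4011
Var(rm) = Σ(rm − r̄m)² / 6 = 7.6181
β = Cov / Var = 15.4011 / 7.6181 = 2.0216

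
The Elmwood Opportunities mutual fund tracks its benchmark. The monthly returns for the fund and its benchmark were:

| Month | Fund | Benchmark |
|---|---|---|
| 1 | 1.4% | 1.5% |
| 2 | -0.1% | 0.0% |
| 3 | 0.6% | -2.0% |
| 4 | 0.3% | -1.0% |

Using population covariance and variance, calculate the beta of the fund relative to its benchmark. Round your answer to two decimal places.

r̄p = 0.5500%,  r̄m = -0.3750%
Cov = Σ(rp − r̄p)(rm − r̄m) / 4 = 0.3563
Var(rm) = Σ(rm − r̄m)² / 4 = 1.6719
β = Cov / Var = 0.3563 / 1.6719 = 0.2131

0.21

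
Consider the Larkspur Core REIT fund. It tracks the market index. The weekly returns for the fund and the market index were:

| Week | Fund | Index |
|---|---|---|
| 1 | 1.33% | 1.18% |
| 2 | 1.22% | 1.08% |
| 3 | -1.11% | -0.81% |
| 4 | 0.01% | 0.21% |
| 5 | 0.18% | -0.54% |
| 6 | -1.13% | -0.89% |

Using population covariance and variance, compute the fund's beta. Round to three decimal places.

1.079

r̄p = 0.0833%,  r̄m = 0.0383%
Cov = Σ(rp − r̄p)(rm − r̄m) / 6 = 0.7796
Var(rm) = Σ(rm − r̄m)² / 6 = 0.7223
β = Cov / Var = 0.7796 / 0.7223 = 1.0793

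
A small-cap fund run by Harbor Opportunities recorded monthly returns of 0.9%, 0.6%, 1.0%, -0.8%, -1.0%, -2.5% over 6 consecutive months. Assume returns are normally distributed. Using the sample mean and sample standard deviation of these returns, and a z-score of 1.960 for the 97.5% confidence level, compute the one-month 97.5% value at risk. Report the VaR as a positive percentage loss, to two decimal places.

3.00

Mean return r̄ = -1.80 / 6 = -0.3000%
Sample σ = √[Σ(r − r̄)² / 5] = √[9.5200 / 5] = √1.9040 = 1.3799%
VaR = −(r̄ − z·σ) = −(-0.3000 − 1.960 × 1.3799) = −(-3.0046) = 3.0046%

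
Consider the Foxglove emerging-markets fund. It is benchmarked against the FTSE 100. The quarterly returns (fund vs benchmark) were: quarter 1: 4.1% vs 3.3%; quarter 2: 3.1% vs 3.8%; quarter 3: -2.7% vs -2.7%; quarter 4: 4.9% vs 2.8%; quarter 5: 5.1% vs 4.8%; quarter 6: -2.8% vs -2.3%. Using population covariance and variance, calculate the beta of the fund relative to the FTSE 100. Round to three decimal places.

r̄p = 1.9500%,  r̄m = 1.6167%
Cov = Σ(rp − r̄p)(rm − r̄m) / 6 = 9.7208
Var(rm) = Σ(rm − r̄m)² / 6 = 8.8514
β = Cov / Var = 9.7208 / 8.8514 = 1.0982

1.098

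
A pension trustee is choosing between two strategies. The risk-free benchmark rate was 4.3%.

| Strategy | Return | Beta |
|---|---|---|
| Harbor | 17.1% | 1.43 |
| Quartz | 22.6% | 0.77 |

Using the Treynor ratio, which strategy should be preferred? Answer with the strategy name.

Quartz

Harbor: Treynor = (17.1% − 4.3%) / 1.43 = 8.951
Quartz: Treynor = (22.6% − 4.3%) / 0.77 = 23.766
Highest: Quartz (23.766).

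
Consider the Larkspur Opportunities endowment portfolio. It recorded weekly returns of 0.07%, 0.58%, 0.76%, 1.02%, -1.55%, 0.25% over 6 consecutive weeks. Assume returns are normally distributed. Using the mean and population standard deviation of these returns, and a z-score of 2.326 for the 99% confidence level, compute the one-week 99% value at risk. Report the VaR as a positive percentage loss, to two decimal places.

1.76

Mean return r̄ = 1.130 / 6 = 0.1883%
Population σ = √[Σ(r − r̄)² / 6] = √[4.2115 / 6] = √0.7019 = 0.8378%
VaR = −(r̄ − z·σ) = −(0.1883 − 2.326 × 0.8378) = −(-1.7604) = 1.7604%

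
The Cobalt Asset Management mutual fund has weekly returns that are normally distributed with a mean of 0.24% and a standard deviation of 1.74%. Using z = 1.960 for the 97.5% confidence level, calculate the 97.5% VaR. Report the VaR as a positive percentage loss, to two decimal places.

3.17

VaR (as % loss) = −(μ − z·σ) = −(0.24% − 1.960 × 1.74%) = −(-3.1704%) = 3.1704%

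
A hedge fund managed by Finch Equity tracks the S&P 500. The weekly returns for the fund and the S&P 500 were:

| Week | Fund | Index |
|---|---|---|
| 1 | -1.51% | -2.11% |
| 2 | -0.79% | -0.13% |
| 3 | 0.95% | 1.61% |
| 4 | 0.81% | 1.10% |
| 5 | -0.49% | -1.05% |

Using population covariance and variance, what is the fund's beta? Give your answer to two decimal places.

r̄p = -0.2060%,  r̄m = -0.1160%
Cov = Σ(rp − r̄p)(rm − r̄m) / 5 = 1.2209
Var(rm) = Σ(rm − r̄m)² / 5 = 1.8613
β = Cov / Var = 1.2209 / 1.8613 = 0.6559

0.66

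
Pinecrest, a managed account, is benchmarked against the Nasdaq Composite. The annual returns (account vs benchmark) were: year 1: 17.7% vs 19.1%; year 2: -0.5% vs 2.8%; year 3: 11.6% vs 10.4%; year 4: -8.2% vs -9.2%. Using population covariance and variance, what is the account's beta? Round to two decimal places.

r̄p = 5.1500%,  r̄m = 5.7750%
Cov = Σ(rp − r̄p)(rm − r̄m) / 4 = 103.4463
Var(rm) = Σ(rm − r̄m)² / 4 = 108.0119
β = Cov / Var = 103.4463 / 108.0119 = 0.9577

0.96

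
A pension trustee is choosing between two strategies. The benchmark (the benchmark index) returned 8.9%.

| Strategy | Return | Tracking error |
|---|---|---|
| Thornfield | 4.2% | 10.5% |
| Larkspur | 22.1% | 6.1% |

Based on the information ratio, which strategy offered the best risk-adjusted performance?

Larkspur

Thornfield: IR = (4.2% − 8.9%) / 10.5% = -0.448
Larkspur: IR = (22.1% − 8.9%) / 6.1% = 2.164
Highest: Larkspur (2.164).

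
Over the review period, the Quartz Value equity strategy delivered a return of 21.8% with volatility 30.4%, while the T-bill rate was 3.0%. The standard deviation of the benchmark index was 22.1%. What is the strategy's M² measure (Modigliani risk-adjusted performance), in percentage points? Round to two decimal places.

16.67

Sharpe = (Rp − Rf) / σp = (21.8% − 3.0%) / 30.4% = 0.6184
M² = Rf + Sharpe × σm = 3.0% + 0.6184 × 22.1% = 16.6666%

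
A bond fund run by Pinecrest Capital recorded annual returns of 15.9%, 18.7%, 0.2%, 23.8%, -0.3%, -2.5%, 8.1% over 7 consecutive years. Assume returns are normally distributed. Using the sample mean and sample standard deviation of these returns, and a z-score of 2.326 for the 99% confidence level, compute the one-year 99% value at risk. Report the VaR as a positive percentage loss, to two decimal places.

r̄ = (15.9 + 18.7 + 0.2 + 23.8 − 0.3 − 2.5 + 8.1) / 7 = 63.90 / 7 = 9.1286%
Σ(r − r̄)² = (15.9 − 9.1286)² + (18.7 − 9.1286)² + … = 657.6143
σ = √[657.6143 / 6] = 10.4691%
VaR = −(r̄ − z·σ) = −(9.1286 − 2.326 × 10.4691) = −(-15.2225) = 15.2225%

15.22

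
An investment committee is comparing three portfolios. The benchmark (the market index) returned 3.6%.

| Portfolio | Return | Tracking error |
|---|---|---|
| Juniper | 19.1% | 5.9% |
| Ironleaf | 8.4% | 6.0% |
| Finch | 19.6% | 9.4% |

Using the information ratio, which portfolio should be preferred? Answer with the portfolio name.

Juniper

Juniper: IR = (19.1% − 3.6%) / 5.9% = 2.627
Ironleaf: IR = (8.4% − 3.6%) / 6.0% = 0.800
Finch: IR = (19.6% − 3.6%) / 9.4% = 1.702
Highest: Juniper (2.627).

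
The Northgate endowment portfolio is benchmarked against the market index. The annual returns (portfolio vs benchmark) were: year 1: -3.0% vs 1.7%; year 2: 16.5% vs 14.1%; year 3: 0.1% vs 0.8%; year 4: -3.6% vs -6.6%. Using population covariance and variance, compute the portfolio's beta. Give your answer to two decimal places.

1.02

r̄p = 2.5000%,  r̄m = 2.5000%
Cov = Σ(rp − r̄p)(rm − r̄m) / 4 = 56.5975
Var(rm) = Σ(rm − r̄m)² / 4 = 55.2250
β = Cov / Var = 56.5975 / 55.2250 = 1.0249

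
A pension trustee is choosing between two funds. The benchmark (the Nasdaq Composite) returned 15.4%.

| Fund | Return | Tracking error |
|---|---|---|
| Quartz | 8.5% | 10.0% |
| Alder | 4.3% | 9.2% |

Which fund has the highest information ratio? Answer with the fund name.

Quartz: IR = (8.5% − 15.4%) / 10.0% = -0.690
Alder: IR = (4.3% − 15.4%) / 9.2% = -1.207
Highest: Quartz (-0.690).

Quartz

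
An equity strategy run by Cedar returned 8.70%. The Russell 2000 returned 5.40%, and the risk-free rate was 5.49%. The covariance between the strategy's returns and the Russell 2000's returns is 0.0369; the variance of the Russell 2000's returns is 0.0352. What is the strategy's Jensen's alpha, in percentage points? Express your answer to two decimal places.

3.30

β = Cov / Var = 0.0369 / 0.0352 = 1.0483
E[R] = Rf + β(Rm − Rf) = 5.49% + 1.0483 × (5.40% − 5.49%) = 5.3957%
α = Rp − E[R] = 8.70% − 5.3957% = 3.3043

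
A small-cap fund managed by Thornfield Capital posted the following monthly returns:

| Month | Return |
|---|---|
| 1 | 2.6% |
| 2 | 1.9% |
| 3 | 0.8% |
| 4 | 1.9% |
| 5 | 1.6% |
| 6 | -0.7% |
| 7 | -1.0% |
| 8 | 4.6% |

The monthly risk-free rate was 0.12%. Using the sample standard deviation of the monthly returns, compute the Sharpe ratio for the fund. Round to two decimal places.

r̄ = (2.6 + 1.9 + 0.8 + 1.9 + 1.6 − 0.7 − 1 + 4.6) / 8 = 11.70 / 8 = 1.4625%
Σ(r − r̄)² = 22.7188; sample σ = √(22.7188/7) = 1.8015%
Sharpe = (r̄ − rf) / σ = (1.4625 − 0.12) / 1.8015 = 1.3425 / 1.8015 = 0.7452

0.75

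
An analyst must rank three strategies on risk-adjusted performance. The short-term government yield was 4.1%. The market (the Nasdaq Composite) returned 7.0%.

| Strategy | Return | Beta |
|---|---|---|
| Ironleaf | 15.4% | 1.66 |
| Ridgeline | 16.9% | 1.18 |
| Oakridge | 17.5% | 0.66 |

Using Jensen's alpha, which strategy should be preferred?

Ironleaf: α = 15.4% − [4.1% + 1.66 × (7.0% − 4.1%)] = 6.486
Ridgeline: α = 16.9% − [4.1% + 1.18 × (7.0% − 4.1%)] = 9.378
Oakridge: α = 17.5% − [4.1% + 0.66 × (7.0% − 4.1%)] = 11.486
Highest: Oakridge (11.486).

Oakridge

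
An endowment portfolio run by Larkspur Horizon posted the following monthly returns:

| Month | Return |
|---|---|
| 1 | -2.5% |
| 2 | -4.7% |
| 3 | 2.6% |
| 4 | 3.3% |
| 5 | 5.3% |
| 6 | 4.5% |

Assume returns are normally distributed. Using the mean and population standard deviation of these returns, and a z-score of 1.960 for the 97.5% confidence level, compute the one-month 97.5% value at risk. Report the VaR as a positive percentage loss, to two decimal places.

Mean return μ = 8.50 / 6 = 1.4167%
Population σ = √[Σ(r − μ)² / 6] = √[82.2883 / 6] = √13.7147 = 3.7033%
VaR = −(μ − z·σ) = −(1.4167 − 1.960 × 3.7033) = −(-5.8418) = 5.8418%

5.84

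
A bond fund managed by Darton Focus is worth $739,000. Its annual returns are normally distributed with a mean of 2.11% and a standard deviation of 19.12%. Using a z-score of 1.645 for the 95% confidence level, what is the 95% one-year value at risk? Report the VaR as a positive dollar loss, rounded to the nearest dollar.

$216,840

Return at the 95% tail: μ − z·σ = 2.11% − 1.645 × 19.12% = 2.11 − 31.4524 = -29.3424%
VaR = −(-29.3424%) × $739,000 = 29.3424% × $739,000 = $216,840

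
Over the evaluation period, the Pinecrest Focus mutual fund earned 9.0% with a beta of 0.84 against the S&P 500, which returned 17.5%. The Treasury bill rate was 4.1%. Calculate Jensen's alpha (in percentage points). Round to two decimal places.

CAPM expected return = Rf + β(Rm − Rf) = 4.1% + 0.84 × (17.5% − 4.1%) = 4.1 + 0.84 × 13.40 = 15.3560%
Jensen's α = Rp − E[R] = 9.0% − 15.3560% = -6.3560

-6.36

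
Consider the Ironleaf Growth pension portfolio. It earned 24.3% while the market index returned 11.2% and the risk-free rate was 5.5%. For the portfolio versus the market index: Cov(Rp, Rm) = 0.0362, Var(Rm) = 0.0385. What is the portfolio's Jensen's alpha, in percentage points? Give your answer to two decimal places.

13.44

β = Cov / Var = 0.0362 / 0.0385 = 0.9403
E[R] = Rf + β(Rm − Rf) = 5.5% + 0.9403 × (11.2% − 5.5%) = 10.8597%
α = Rp − E[R] = 24.3% − 10.8597% = 13.4403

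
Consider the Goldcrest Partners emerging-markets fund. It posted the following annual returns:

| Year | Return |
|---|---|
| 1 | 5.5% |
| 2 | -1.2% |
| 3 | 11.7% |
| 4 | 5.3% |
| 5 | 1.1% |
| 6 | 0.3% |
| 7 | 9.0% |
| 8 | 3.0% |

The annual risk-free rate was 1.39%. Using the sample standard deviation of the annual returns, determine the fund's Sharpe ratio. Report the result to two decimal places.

Mean return μ = 34.70 / 8 = 4.3375%
Sample std dev = √[137.4588 / 7] = 4.4314%
Sharpe = (μ − rf) / σ = (4.3375 − 1.39) / 4.4314 = 2.9475 / 4.4314 = 0.6651

0.67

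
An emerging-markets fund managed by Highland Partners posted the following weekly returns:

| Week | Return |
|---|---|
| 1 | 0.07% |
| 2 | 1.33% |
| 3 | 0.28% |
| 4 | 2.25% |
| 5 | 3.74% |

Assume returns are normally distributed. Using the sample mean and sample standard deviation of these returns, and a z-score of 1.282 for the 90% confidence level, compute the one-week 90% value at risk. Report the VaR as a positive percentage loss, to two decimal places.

0.40

Mean return r̄ = 7.670 / 5 = 1.5340%
Sample std dev = √[9.1365 / 4] = 1.5113%
VaR = −(r̄ − z·σ) = −(1.5340 − 1.282 × 1.5113) = −(-0.4035) = 0.4035%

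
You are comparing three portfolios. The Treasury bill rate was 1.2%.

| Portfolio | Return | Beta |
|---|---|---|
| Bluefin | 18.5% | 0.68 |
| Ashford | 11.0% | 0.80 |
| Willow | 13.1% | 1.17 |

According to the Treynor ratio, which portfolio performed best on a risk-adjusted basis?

Bluefin: Treynor = (18.5% − 1.2%) / 0.68 = 25.441
Ashford: Treynor = (11.0% − 1.2%) / 0.80 = 12.250
Willow: Treynor = (13.1% − 1.2%) / 1.17 = 10.171
Highest: Bluefin (25.441).

Bluefin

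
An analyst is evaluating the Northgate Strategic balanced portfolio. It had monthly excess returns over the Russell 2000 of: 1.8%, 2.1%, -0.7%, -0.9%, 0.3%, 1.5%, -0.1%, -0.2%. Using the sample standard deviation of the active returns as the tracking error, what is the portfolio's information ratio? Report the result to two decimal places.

r̄ = (1.8 + 2.1 − 0.7 − 0.9 + 0.3 + 1.5 − 0.1 − 0.2) / 8 = 0.4750%
Σ(r − r̄)² = (1.8 − 0.4750)² + (2.1 − 0.4750)² + (-0.7 − 0.4750)² + … = 9.5350
σ = √[9.5350 / 7] = 1.1671%
IR = r̄ / tracking error = 0.4750 / 1.1671 = 0.4070

0.41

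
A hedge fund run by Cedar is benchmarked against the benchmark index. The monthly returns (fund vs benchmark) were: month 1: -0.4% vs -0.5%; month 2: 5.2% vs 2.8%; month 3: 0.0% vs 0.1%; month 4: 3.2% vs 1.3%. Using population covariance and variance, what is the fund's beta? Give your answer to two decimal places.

1.81

r̄p = 2.0000%,  r̄m = 0.9250%
Cov = Σ(rp − r̄p)(rm − r̄m) / 4 = 2.8800
Var(rm) = Σ(rm − r̄m)² / 4 = 1.5919
β = Cov / Var = 2.8800 / 1.5919 = 1.8092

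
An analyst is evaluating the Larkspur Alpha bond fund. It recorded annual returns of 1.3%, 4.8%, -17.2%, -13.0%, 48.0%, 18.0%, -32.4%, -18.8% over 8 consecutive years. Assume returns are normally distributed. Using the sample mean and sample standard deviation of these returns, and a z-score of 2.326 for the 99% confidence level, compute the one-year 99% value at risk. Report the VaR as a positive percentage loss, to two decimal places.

60.20

r̄ = (1.3 + 4.8 − 17.2 − 13 + 48 + 18 − 32.4 − 18.8) / 8 = -1.1625%
Σ(r − r̄)² = (1.3 − (-1.1625))² + (4.8 − (-1.1625))² + … = 4509.9588
σ = √[4509.9588 / 7] = 25.3827%
VaR = −(r̄ − z·σ) = −(-1.1625 − 2.326 × 25.3827) = −(-60.2027) = 60.2027%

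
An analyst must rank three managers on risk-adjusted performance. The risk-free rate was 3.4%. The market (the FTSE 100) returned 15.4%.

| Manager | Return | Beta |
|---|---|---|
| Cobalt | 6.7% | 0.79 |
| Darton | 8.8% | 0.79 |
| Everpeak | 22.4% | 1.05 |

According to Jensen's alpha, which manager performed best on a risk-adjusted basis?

Everpeak

Cobalt: α = 6.7% − [3.4% + 0.79 × (15.4% − 3.4%)] = -6.180
Darton: α = 8.8% − [3.4% + 0.79 × (15.4% − 3.4%)] = -4.080
Everpeak: α = 22.4% − [3.4% + 1.05 × (15.4% − 3.4%)] = 6.400
Highest: Everpeak (6.400).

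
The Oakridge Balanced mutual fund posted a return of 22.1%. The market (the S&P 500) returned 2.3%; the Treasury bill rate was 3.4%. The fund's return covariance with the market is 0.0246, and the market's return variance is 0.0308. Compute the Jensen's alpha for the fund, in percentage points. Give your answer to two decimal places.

β = Cov / Var = 0.0246 / 0.0308 = 0.7987
E[R] = Rf + β(Rm − Rf) = 3.4% + 0.7987 × (2.3% − 3.4%) = 2.5214%
α = Rp − E[R] = 22.1% − 2.5214% = 19.5786

19.58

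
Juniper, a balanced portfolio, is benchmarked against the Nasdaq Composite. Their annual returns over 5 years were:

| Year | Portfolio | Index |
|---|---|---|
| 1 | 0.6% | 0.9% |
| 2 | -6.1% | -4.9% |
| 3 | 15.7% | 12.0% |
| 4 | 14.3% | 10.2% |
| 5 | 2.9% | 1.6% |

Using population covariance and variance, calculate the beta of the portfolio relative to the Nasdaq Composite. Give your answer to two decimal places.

r̄p = 5.4800%,  r̄m = 3.9600%
Cov = Σ(rp − r̄p)(rm − r̄m) / 5 = 52.1652
Var(rm) = Σ(rm − r̄m)² / 5 = 39.4024
β = Cov / Var = 52.1652 / 39.4024 = 1.3239

1.32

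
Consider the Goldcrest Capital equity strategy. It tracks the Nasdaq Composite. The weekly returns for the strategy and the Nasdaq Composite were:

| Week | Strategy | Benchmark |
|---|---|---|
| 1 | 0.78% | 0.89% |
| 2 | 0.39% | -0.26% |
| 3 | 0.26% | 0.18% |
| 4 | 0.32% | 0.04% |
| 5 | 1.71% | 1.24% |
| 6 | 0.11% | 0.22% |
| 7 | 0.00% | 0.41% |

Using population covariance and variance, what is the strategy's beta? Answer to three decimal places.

0.886

r̄p = 0.5100%,  r̄m = 0.3886%
Cov = Σ(rp − r̄p)(rm − r̄m) / 7 = 0.2014
Var(rm) = Σ(rm − r̄m)² / 7 = 0.2273
β = Cov / Var = 0.2014 / 0.2273 = 0.8861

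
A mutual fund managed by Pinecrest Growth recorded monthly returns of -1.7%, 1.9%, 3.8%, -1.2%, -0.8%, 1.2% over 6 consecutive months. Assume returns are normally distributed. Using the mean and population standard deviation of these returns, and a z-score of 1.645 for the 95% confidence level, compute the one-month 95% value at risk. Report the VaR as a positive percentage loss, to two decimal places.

2.67

r̄ = (-1.7 + 1.9 + 3.8 − 1.2 − 0.8 + 1.2) / 6 = 3.20 / 6 = 0.5333%
Population σ = √[Σ(r − r̄)² / 6] = √[22.7533 / 6] = √3.7922 = 1.9474%
VaR = −(r̄ − z·σ) = −(0.5333 − 1.645 × 1.9474) = −(-2.6702) = 2.6702%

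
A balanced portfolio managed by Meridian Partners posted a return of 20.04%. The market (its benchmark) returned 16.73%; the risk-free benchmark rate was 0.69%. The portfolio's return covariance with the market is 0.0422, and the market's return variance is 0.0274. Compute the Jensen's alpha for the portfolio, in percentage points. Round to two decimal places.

-5.35

β = Cov / Var = 0.0422 / 0.0274 = 1.5401
E[R] = Rf + β(Rm − Rf) = 0.69% + 1.5401 × (16.73% − 0.69%) = 25.3932%
α = Rp − E[R] = 20.04% − 25.3932% = -5.3532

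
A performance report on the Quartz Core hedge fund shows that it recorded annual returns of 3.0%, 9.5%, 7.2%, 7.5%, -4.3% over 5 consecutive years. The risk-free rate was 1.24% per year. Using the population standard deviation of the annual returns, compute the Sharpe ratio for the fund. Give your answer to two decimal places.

Mean return μ = 22.90 / 5 = 4.5800%
Σ(r − μ)² = (3 − 4.5800)² + (9.5 − 4.5800)² + (7.2 − 4.5800)² + … = 120.9480
population σ = √(120.9480 / 5) = √24.1896 = 4.9183%
Sharpe = (μ − rf) / σ = (4.5800 − 1.24) / 4.9183 = 3.3400 / 4.9183 = 0.6791

0.68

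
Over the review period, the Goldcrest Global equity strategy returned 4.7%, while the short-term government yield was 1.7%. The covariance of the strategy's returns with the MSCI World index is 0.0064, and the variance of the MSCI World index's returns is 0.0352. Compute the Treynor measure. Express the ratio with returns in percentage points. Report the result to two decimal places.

β = Cov / Var = 0.0064 / 0.0352 = 0.1818
Treynor = (Rp − Rf) / β = (4.7% − 1.7%) / 0.1818 = 3.00 / 0.1818 = 16.5017

16.50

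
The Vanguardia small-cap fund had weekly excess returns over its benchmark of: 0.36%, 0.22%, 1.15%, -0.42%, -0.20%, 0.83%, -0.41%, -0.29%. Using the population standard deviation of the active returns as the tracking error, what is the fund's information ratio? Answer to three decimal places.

0.279

μ = (0.36 + 0.22 + 1.15 − 0.42 − 0.2 + 0.83 − 0.41 − 0.29) / 8 = 0.1550%
Σ(r − μ)² = (0.36 − 0.1550)² + (0.22 − 0.1550)² + (1.15 − 0.1550)² + … = 2.4658
population σ = √(2.4658 / 8) = √0.3082 = 0.5552%
IR = μ / tracking error = 0.1550 / 0.5552 = 0.2792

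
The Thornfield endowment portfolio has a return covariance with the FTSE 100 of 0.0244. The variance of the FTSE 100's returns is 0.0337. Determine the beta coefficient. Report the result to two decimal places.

0.72

β = Cov(Rp, Rm) / Var(Rm) = 0.0244 / 0.0337 = 0.7240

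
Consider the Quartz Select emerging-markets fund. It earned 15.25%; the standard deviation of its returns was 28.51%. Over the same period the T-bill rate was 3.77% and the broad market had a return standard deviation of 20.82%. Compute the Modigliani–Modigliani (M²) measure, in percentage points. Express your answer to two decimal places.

12.15

Sharpe = (Rp − Rf) / σp = (15.25% − 3.77%) / 28.51% = 0.4027
M² = Rf + Sharpe × σm = 3.77% + 0.4027 × 20.82% = 12.1542%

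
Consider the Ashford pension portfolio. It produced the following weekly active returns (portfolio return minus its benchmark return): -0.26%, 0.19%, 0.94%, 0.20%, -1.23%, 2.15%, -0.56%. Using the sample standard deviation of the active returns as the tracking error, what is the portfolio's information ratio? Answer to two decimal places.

0.19

Mean return r̄ = 1.430 / 7 = 0.2043%
Sample σ = √[Σ(r − r̄)² / 6] = √[7.1842 / 6] = √1.1974 = 1.0943%
IR = r̄ / tracking error = 0.2043 / 1.0943 = 0.1867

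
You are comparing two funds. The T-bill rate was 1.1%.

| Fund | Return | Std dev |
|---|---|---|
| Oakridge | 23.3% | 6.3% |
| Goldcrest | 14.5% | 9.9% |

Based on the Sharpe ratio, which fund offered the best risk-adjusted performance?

Oakridge

Oakridge: Sharpe ratio = (23.3% − 1.1%) / 6.3% = 3.524
Goldcrest: Sharpe ratio = (14.5% − 1.1%) / 9.9% = 1.354
Highest: Oakridge (3.524).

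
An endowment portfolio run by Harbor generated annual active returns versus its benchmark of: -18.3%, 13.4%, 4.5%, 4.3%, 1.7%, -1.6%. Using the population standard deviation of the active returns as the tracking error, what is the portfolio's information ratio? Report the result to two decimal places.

0.07

μ = (-18.3 + 13.4 + 4.5 + 4.3 + 1.7 − 1.6) / 6 = 4.00 / 6 = 0.6667%
Σ(r − μ)² = 555.9733; population σ = √(555.9733/6) = 9.6261%
IR = μ / tracking error = 0.6667 / 9.6261 = 0.0693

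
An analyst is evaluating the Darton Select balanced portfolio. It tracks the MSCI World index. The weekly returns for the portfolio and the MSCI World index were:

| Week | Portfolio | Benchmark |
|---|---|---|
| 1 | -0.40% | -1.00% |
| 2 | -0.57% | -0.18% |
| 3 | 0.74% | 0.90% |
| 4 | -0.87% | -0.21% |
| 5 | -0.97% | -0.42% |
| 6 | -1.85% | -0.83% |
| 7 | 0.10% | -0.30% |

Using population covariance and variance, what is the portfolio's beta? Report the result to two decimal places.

0.96

r̄p = -0.5457%,  r̄m = -0.2914%
Cov = Σ(rp − r̄p)(rm − r̄m) / 7 = 0.3073
Var(rm) = Σ(rm − r̄m)² / 7 = 0.3210
β = Cov / Var = 0.3073 / 0.3210 = 0.9573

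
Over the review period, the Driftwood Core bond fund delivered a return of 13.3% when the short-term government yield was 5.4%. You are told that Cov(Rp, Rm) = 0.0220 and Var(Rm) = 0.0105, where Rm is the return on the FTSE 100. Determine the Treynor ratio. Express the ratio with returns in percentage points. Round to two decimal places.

β = Cov / Var = 0.0220 / 0.0105 = 2.0952
Treynor = (Rp − Rf) / β = (13.3% − 5.4%) / 2.0952 = 7.90 / 2.0952 = 3.7705

3.77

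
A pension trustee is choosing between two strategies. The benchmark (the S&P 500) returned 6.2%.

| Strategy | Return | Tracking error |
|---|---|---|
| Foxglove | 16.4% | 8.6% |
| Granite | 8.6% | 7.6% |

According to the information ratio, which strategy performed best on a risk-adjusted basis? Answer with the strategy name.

Foxglove: IR = (16.4% − 6.2%) / 8.6% = 1.186
Granite: IR = (8.6% − 6.2%) / 7.6% = 0.316
Highest: Foxglove (1.186).

Foxglove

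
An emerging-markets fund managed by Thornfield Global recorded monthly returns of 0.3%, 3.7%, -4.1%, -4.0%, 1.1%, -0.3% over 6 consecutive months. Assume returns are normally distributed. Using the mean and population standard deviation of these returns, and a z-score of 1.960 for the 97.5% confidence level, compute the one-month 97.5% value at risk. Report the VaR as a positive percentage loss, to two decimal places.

5.98

r̄ = (0.3 + 3.7 − 4.1 − 4 + 1.1 − 0.3) / 6 = -0.5500%
Σ(r − r̄)² = (0.3 − (-0.5500))² + (3.7 − (-0.5500))² + (-4.1 − (-0.5500))² + … = 46.0750
population σ = √(46.0750 / 6) = √7.6792 = 2.7711%
VaR = −(r̄ − z·σ) = −(-0.5500 − 1.960 × 2.7711) = −(-5.9814) = 5.9814%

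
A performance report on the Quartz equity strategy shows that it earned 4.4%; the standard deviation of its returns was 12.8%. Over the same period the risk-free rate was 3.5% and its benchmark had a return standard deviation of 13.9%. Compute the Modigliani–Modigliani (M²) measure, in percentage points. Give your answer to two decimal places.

Sharpe = (Rp − Rf) / σp = (4.4% − 3.5%) / 12.8% = 0.0703
M² = Rf + Sharpe × σm = 3.5% + 0.0703 × 13.9% = 4.4772%

4.48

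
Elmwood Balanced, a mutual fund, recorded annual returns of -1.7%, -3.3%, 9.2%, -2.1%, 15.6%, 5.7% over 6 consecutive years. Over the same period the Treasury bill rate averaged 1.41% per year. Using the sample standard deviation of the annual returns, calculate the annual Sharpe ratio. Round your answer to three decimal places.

0.328

r̄ = (-1.7 − 3.3 + 9.2 − 2.1 + 15.6 + 5.7) / 6 = 23.40 / 6 = 3.9000%
Σ(r − r̄)² = (-1.7 − 3.9000)² + (-3.3 − 3.9000)² + (9.2 − 3.9000)² + … = 287.4200
σ = √[287.4200 / 5] = 7.5818%
Sharpe = (r̄ − rf) / σ = (3.9000 − 1.41) / 7.5818 = 2.4900 / 7.5818 = 0.3284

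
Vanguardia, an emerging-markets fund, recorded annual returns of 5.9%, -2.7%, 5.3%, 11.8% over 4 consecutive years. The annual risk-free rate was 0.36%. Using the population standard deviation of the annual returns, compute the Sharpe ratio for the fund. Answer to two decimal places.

r̄ = (5.9 − 2.7 + 5.3 + 11.8) / 4 = 20.30 / 4 = 5.0750%
Population std dev = √[106.4075 / 4] = 5.1577%
Sharpe = (r̄ − rf) / σ = (5.0750 − 0.36) / 5.1577 = 4.7150 / 5.1577 = 0.9142

0.91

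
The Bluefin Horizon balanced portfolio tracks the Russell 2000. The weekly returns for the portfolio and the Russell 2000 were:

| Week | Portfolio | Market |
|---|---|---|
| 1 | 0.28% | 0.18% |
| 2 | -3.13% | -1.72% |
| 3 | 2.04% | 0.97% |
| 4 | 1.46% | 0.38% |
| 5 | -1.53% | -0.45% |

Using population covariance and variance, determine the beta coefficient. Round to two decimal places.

2.04

r̄p = -0.1760%,  r̄m = -0.1280%
Cov = Σ(rp − r̄p)(rm − r̄m) / 5 = 1.7087
Var(rm) = Σ(rm − r̄m)² / 5 = 0.8393
β = Cov / Var = 1.7087 / 0.8393 = 2.0359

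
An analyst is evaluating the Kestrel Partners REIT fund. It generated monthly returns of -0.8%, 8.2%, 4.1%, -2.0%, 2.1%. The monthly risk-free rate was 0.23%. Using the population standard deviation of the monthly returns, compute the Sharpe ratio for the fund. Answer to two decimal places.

μ = (-0.8 + 8.2 + 4.1 − 2 + 2.1) / 5 = 2.3200%
Σ(r − μ)² = (-0.8 − 2.3200)² + (8.2 − 2.3200)² + (4.1 − 2.3200)² + … = 66.1880
population σ = √(66.1880 / 5) = √13.2376 = 3.6384%
Sharpe = (μ − rf) / σ = (2.3200 − 0.23) / 3.6384 = 2.0900 / 3.6384 = 0.5744

0.57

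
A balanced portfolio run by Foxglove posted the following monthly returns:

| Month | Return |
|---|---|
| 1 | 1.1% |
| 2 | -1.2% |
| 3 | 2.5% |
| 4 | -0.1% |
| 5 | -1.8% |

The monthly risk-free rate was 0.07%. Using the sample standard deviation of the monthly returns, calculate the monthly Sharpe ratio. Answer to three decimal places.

0.017

r̄ = (1.1 − 1.2 + 2.5 − 0.1 − 1.8) / 5 = 0.50 / 5 = 0.1000%
Sample σ = √[Σ(r − r̄)² / 4] = √[12.1000 / 4] = √3.0250 = 1.7393%
Sharpe = (r̄ − rf) / σ = (0.1000 − 0.07) / 1.7393 = 0.0300 / 1.7393 = 0.0172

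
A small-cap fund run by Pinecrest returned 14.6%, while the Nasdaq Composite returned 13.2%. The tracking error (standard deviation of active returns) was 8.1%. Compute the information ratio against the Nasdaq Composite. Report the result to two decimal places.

IR = (Rp − Rb) / TE = (14.6% − 13.2%) / 8.1% = 1.40% / 8.1% = 0.1728

0.17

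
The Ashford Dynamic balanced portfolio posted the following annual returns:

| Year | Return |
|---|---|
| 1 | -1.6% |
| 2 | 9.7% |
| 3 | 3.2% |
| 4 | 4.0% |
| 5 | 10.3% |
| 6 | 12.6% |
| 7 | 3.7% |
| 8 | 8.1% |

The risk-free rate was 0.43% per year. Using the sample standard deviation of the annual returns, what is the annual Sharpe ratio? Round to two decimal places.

r̄ = (-1.6 + 9.7 + 3.2 + 4 + 10.3 + 12.6 + 3.7 + 8.1) / 8 = 50.00 / 8 = 6.2500%
Sample σ = √[Σ(r − r̄)² / 7] = √[154.5400 / 7] = √22.0771 = 4.6986%
Sharpe = (r̄ − rf) / σ = (6.2500 − 0.43) / 4.6986 = 5.8200 / 4.6986 = 1.2387

1.24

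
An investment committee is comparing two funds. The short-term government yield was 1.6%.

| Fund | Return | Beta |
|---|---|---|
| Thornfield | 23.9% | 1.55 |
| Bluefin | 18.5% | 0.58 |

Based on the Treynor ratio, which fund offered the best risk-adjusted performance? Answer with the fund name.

Bluefin

Thornfield: Treynor = (23.9% − 1.6%) / 1.55 = 14.387
Bluefin: Treynor = (18.5% − 1.6%) / 0.58 = 29.138
Highest: Bluefin (29.138).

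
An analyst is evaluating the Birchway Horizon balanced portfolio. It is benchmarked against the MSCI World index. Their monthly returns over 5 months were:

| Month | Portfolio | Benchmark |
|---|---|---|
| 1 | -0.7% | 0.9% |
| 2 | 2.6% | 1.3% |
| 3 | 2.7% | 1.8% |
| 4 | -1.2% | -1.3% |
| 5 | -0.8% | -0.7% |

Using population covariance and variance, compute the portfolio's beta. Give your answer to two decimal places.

r̄p = 0.5200%,  r̄m = 0.4000%
Cov = Σ(rp − r̄p)(rm − r̄m) / 5 = 1.7380
Var(rm) = Σ(rm − r̄m)² / 5 = 1.4240
β = Cov / Var = 1.7380 / 1.4240 = 1.2205

1.22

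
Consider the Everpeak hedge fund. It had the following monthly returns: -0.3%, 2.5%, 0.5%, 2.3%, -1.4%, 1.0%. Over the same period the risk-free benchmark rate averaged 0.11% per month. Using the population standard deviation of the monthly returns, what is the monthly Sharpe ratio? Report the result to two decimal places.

μ = (-0.3 + 2.5 + 0.5 + 2.3 − 1.4 + 1) / 6 = 0.7667%
Σ(r − μ)² = (-0.3 − 0.7667)² + (2.5 − 0.7667)² + (0.5 − 0.7667)² + … = 11.3133
σ = √[11.3133 / 6] = 1.3732%
Sharpe = (μ − rf) / σ = (0.7667 − 0.11) / 1.3732 = 0.6567 / 1.3732 = 0.4782

0.48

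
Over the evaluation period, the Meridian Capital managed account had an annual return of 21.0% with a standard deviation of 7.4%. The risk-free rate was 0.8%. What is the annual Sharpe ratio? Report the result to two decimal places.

Sharpe = (Rp − Rf) / σp = (21.0% − 0.8%) / 7.4% = 20.20% / 7.4% = 2.7297

2.73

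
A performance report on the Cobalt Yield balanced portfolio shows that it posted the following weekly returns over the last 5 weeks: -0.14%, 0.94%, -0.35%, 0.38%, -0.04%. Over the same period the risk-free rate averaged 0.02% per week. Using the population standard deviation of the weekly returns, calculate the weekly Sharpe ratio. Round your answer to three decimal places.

μ = (-0.14 + 0.94 − 0.35 + 0.38 − 0.04) / 5 = 0.790 / 5 = 0.1580%
Population std dev = √[1.0469 / 5] = 0.4576%
Sharpe = (μ − rf) / σ = (0.1580 − 0.02) / 0.4576 = 0.1380 / 0.4576 = 0.3016

0.302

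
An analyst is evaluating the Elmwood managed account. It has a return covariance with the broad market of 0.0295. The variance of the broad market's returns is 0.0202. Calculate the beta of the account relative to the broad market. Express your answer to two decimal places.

1.46

β = Cov(Rp, Rm) / Var(Rm) = 0.0295 / 0.0202 = 1.4604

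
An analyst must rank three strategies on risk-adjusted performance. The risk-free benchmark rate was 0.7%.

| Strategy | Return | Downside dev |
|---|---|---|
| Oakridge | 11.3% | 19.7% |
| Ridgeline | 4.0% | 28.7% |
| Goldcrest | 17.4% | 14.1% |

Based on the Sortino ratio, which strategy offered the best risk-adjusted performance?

Oakridge: Sortino ratio = (11.3% − 0.7%) / 19.7% = 0.538
Ridgeline: Sortino ratio = (4.0% − 0.7%) / 28.7% = 0.115
Goldcrest: Sortino ratio = (17.4% − 0.7%) / 14.1% = 1.184
Highest: Goldcrest (1.184).

Goldcrest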